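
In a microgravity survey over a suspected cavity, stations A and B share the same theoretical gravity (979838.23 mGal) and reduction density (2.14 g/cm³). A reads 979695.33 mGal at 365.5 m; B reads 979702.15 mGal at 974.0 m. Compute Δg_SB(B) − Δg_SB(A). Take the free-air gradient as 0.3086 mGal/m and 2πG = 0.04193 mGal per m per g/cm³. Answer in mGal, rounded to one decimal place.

140.0

Δg_SB(A) = 979695.33 − 979838.23 + 0.3086×365.5 − 0.04193×2.14×365.5 = -62.90 mGal
Δg_SB(B) = 979702.15 − 979838.23 + 0.3086×974.0 − 0.04193×2.14×974.0 = 77.10 mGal
Difference = 77.10 − (-62.90) = 140.00 mGal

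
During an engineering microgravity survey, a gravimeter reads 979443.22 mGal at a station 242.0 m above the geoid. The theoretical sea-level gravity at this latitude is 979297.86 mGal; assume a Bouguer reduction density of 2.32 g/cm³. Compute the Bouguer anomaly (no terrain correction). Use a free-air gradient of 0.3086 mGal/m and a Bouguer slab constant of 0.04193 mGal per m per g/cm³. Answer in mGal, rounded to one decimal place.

Free-air correction = 0.3086 × 242.0 = 74.68 mGal
Free-air anomaly = 979443.22 − 979297.86 + (74.68) = 220.04 mGal
Bouguer slab correction = 0.04193 × 2.32 × 242.0 = 23.54 mGal
Simple Bouguer anomaly = 220.04 − (23.54) = 196.50 mGal

196.5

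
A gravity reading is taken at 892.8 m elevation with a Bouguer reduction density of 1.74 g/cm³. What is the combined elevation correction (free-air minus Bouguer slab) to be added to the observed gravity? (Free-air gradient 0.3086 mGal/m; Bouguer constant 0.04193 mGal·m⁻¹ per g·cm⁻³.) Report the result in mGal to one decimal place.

Combined gradient = 0.3086 − 0.04193 × 1.74 = 0.2356418 mGal/m
Combined elevation correction = 0.2356418 × 892.8 = 210.4 mGal

210.4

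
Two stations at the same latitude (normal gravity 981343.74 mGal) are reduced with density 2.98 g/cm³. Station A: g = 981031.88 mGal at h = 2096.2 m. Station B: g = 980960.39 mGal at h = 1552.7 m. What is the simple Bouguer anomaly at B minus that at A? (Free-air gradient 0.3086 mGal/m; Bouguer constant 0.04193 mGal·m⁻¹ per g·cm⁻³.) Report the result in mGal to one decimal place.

-171.3

Δg_SB(A) = 981031.88 − 981343.74 + 0.3086×2096.2 − 0.04193×2.98×2096.2 = 73.10 mGal
Δg_SB(B) = 980960.39 − 981343.74 + 0.3086×1552.7 − 0.04193×2.98×1552.7 = -98.20 mGal
Difference = -98.20 − (73.10) = -171.30 mGal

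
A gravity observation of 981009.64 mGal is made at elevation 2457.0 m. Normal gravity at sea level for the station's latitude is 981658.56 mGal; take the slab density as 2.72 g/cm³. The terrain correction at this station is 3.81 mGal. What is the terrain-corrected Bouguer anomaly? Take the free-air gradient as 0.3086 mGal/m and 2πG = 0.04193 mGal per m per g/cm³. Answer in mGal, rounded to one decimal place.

Free-air correction = 0.3086 × 2457.0 = 758.23 mGal
Free-air anomaly = 981009.64 − 981658.56 + (758.23) = 109.31 mGal
Bouguer slab correction = 0.04193 × 2.72 × 2457.0 = 280.22 mGal
Simple Bouguer anomaly = 109.31 − (280.22) = -170.91 mGal
Complete Bouguer anomaly = -170.91 + 3.81 = -167.10 mGal

-167.1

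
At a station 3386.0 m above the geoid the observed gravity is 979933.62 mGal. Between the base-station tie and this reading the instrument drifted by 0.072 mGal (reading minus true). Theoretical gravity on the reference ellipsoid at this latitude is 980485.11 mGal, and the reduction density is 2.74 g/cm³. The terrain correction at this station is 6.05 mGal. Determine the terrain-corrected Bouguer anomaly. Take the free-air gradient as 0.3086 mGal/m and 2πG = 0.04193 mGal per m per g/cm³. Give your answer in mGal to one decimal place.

110.4

Drift-corrected reading = 979933.62 − (0.072) = 979933.548 mGal
Free-air correction = 0.3086 × 3386.0 = 1044.92 mGal
Free-air anomaly = 979933.548 − 980485.11 + (1044.92) = 493.358 mGal
Bouguer slab correction = 0.04193 × 2.74 × 3386.0 = 389.01 mGal
Simple Bouguer anomaly = 493.358 − (389.01) = 104.348 mGal
Complete Bouguer anomaly = 104.348 + 6.05 = 110.398 mGal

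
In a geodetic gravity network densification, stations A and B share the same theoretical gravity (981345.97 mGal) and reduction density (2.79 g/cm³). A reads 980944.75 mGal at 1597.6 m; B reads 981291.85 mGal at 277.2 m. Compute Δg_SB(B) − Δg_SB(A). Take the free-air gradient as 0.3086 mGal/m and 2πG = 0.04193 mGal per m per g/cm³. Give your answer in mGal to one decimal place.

Δg_SB(A) = 980944.75 − 981345.97 + 0.3086×1597.6 − 0.04193×2.79×1597.6 = -95.10 mGal
Δg_SB(B) = 981291.85 − 981345.97 + 0.3086×277.2 − 0.04193×2.79×277.2 = -1.00 mGal
Difference = -1.00 − (-95.10) = 94.10 mGal

94.1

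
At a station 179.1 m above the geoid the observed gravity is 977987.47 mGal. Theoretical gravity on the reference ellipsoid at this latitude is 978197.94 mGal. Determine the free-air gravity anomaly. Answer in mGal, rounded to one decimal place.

Free-air correction = 0.3086 × 179.1 = 55.27 mGal
Free-air anomaly = 977987.47 − 978197.94 + (55.27) = -155.20 mGal

-155.2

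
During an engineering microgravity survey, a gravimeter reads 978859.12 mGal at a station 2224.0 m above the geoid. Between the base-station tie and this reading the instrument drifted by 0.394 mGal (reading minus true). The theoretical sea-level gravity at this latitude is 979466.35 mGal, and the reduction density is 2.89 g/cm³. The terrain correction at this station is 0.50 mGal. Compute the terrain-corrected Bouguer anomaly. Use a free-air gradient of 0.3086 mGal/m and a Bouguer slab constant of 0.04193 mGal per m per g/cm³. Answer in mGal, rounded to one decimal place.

-190.3

Drift-corrected reading = 978859.12 − (0.394) = 978858.726 mGal
Free-air correction = 0.3086 × 2224.0 = 686.33 mGal
Free-air anomaly = 978858.726 − 979466.35 + (686.33) = 78.706 mGal
Bouguer slab correction = 0.04193 × 2.89 × 2224.0 = 269.50 mGal
Simple Bouguer anomaly = 78.706 − (269.50) = -190.794 mGal
Complete Bouguer anomaly = -190.794 + 0.50 = -190.294 mGal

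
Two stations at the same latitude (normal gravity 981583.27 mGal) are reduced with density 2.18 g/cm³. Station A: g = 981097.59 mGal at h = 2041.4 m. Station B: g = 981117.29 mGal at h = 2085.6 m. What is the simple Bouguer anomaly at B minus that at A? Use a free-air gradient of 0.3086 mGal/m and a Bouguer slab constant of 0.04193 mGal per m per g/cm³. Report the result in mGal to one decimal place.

Δg_SB(A) = 981097.59 − 981583.27 + 0.3086×2041.4 − 0.04193×2.18×2041.4 = -42.30 mGal
Δg_SB(B) = 981117.29 − 981583.27 + 0.3086×2085.6 − 0.04193×2.18×2085.6 = -13.00 mGal
Difference = -13.00 − (-42.30) = 29.30 mGal

29.3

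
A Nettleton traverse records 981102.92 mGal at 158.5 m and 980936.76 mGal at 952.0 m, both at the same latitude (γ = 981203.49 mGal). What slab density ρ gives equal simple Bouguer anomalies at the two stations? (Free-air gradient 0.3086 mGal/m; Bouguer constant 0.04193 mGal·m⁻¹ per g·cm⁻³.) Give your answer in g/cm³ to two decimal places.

Δg_obs = 980936.76 − 981102.92 = -166.16 mGal over Δh = 952.0 − 158.5 = 793.5 m
Equal Bouguer anomalies ⇒ Δg_obs + (0.3086 − 0.04193ρ)·Δh = 0
0.3086 − 0.04193ρ = −Δg_obs/Δh = 0.20940
ρ = (0.3086 − 0.20940) / 0.04193 = 2.37 g/cm³

2.37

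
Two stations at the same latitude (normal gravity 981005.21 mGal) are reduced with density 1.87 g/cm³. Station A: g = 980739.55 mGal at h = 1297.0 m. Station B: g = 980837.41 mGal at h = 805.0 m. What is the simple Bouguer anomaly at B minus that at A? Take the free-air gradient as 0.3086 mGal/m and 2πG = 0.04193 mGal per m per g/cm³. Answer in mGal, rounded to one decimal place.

Δg_SB(A) = 980739.55 − 981005.21 + 0.3086×1297.0 − 0.04193×1.87×1297.0 = 32.90 mGal
Δg_SB(B) = 980837.41 − 981005.21 + 0.3086×805.0 − 0.04193×1.87×805.0 = 17.50 mGal
Difference = 17.50 − (32.90) = -15.40 mGal

-15.4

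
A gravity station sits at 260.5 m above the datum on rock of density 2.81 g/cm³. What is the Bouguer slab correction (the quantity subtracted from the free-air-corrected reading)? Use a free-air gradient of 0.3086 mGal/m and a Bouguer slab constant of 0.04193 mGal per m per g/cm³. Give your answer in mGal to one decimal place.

30.7

Bouguer slab correction = 0.04193 × 2.81 × 260.5 = 30.7 mGal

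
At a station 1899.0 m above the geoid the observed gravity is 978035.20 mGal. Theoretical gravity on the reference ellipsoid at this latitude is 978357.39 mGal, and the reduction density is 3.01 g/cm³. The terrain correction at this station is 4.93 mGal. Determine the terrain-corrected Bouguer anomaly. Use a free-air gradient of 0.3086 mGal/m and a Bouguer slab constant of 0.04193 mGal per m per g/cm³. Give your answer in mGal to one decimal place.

Free-air correction = 0.3086 × 1899.0 = 586.03 mGal
Free-air anomaly = 978035.20 − 978357.39 + (586.03) = 263.84 mGal
Bouguer slab correction = 0.04193 × 3.01 × 1899.0 = 239.67 mGal
Simple Bouguer anomaly = 263.84 − (239.67) = 24.17 mGal
Complete Bouguer anomaly = 24.17 + 4.93 = 29.10 mGal

29.1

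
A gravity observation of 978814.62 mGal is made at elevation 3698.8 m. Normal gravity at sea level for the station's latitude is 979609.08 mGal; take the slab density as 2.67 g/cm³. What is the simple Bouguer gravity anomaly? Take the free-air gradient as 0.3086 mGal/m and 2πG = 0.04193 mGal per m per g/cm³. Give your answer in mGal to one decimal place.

-67.1

Free-air correction = 0.3086 × 3698.8 = 1141.45 mGal
Free-air anomaly = 978814.62 − 979609.08 + (1141.45) = 346.99 mGal
Bouguer slab correction = 0.04193 × 2.67 × 3698.8 = 414.09 mGal
Simple Bouguer anomaly = 346.99 − (414.09) = -67.10 mGal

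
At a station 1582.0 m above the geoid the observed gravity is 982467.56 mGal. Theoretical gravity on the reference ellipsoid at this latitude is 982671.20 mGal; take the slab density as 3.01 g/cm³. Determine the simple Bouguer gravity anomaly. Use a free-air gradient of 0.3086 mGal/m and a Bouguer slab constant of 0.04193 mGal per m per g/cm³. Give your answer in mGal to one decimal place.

Free-air correction = 0.3086 × 1582.0 = 488.21 mGal
Free-air anomaly = 982467.56 − 982671.20 + (488.21) = 284.57 mGal
Bouguer slab correction = 0.04193 × 3.01 × 1582.0 = 199.66 mGal
Simple Bouguer anomaly = 284.57 − (199.66) = 84.91 mGal

84.9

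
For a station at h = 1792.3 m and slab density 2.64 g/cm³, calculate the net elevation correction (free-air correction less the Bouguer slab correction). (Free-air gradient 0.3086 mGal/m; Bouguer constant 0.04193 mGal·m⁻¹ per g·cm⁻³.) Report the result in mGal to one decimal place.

354.7

Combined gradient = 0.3086 − 0.04193 × 2.64 = 0.1979048 mGal/m
Combined elevation correction = 0.1979048 × 1792.3 = 354.7 mGal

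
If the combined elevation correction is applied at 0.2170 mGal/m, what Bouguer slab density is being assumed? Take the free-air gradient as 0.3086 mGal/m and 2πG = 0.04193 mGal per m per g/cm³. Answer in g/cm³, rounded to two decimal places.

0.2170 = 0.3086 − 0.04193 × ρ
ρ = (0.3086 − 0.2170) / 0.04193 = 2.18 g/cm³

2.18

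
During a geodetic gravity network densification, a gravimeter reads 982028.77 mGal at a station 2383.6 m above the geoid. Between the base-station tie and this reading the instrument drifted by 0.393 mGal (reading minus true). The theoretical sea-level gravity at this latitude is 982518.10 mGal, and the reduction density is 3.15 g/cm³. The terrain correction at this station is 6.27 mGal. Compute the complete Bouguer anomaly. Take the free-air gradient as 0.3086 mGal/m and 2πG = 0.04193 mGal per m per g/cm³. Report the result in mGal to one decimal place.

-62.7

Drift-corrected reading = 982028.77 − (0.393) = 982028.377 mGal
Free-air correction = 0.3086 × 2383.6 = 735.58 mGal
Free-air anomaly = 982028.377 − 982518.10 + (735.58) = 245.857 mGal
Bouguer slab correction = 0.04193 × 3.15 × 2383.6 = 314.82 mGal
Simple Bouguer anomaly = 245.857 − (314.82) = -68.963 mGal
Complete Bouguer anomaly = -68.963 + 6.27 = -62.693 mGal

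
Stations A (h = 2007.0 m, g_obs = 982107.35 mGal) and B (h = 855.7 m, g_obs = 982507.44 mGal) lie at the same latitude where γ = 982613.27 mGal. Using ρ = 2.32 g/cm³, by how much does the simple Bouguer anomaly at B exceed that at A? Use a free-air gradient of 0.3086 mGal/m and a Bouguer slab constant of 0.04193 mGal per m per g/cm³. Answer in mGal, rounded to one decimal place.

156.8

Δg_SB(A) = 982107.35 − 982613.27 + 0.3086×2007.0 − 0.04193×2.32×2007.0 = -81.80 mGal
Δg_SB(B) = 982507.44 − 982613.27 + 0.3086×855.7 − 0.04193×2.32×855.7 = 75.00 mGal
Difference = 75.00 − (-81.80) = 156.80 mGal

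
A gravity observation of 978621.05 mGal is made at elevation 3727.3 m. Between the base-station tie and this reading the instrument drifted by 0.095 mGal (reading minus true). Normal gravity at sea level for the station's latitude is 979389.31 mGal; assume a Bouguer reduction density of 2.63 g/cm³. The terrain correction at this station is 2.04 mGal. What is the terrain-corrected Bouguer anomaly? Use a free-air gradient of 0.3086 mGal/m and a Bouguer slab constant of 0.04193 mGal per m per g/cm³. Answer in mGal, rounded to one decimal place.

-27.1

Drift-corrected reading = 978621.05 − (0.095) = 978620.955 mGal
Free-air correction = 0.3086 × 3727.3 = 1150.24 mGal
Free-air anomaly = 978620.955 − 979389.31 + (1150.24) = 381.885 mGal
Bouguer slab correction = 0.04193 × 2.63 × 3727.3 = 411.03 mGal
Simple Bouguer anomaly = 381.885 − (411.03) = -29.145 mGal
Complete Bouguer anomaly = -29.145 + 2.04 = -27.105 mGal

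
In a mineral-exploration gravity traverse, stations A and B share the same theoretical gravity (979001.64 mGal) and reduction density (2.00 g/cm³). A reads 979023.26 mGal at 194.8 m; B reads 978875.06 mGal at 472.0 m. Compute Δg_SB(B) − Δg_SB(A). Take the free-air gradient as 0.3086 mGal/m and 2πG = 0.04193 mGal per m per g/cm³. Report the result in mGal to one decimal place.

-85.9

Δg_SB(A) = 979023.26 − 979001.64 + 0.3086×194.8 − 0.04193×2.00×194.8 = 65.40 mGal
Δg_SB(B) = 978875.06 − 979001.64 + 0.3086×472.0 − 0.04193×2.00×472.0 = -20.50 mGal
Difference = -20.50 − (65.40) = -85.90 mGal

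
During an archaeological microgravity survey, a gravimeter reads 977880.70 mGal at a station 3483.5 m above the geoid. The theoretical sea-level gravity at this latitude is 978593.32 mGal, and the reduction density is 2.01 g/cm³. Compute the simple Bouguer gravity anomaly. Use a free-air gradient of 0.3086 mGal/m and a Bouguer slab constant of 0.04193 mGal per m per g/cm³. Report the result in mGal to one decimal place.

Free-air correction = 0.3086 × 3483.5 = 1075.01 mGal
Free-air anomaly = 977880.70 − 978593.32 + (1075.01) = 362.39 mGal
Bouguer slab correction = 0.04193 × 2.01 × 3483.5 = 293.59 mGal
Simple Bouguer anomaly = 362.39 − (293.59) = 68.80 mGal

68.8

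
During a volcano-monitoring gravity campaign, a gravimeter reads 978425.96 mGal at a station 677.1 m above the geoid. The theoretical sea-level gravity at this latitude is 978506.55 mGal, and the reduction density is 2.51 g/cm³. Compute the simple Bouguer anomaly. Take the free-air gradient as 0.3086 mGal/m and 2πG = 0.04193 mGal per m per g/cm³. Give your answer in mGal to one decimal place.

57.1

Free-air correction = 0.3086 × 677.1 = 208.95 mGal
Free-air anomaly = 978425.96 − 978506.55 + (208.95) = 128.36 mGal
Bouguer slab correction = 0.04193 × 2.51 × 677.1 = 71.26 mGal
Simple Bouguer anomaly = 128.36 − (71.26) = 57.10 mGal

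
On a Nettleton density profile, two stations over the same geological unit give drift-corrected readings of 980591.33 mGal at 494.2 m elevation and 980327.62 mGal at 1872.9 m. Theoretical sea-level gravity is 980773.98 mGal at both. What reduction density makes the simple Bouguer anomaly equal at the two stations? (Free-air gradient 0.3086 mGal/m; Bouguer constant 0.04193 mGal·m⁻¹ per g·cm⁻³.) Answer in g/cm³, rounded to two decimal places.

2.80

Δg_obs = 980327.62 − 980591.33 = -263.71 mGal over Δh = 1872.9 − 494.2 = 1378.7 m
Equal Bouguer anomalies ⇒ Δg_obs + (0.3086 − 0.04193ρ)·Δh = 0
0.3086 − 0.04193ρ = −Δg_obs/Δh = 0.19127
ρ = (0.3086 − 0.19127) / 0.04193 = 2.80 g/cm³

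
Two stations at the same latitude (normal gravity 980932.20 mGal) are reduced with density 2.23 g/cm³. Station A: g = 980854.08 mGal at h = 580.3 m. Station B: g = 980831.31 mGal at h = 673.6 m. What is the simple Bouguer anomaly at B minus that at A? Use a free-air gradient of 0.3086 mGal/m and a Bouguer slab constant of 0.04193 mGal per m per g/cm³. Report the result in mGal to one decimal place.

Δg_SB(A) = 980854.08 − 980932.20 + 0.3086×580.3 − 0.04193×2.23×580.3 = 46.70 mGal
Δg_SB(B) = 980831.31 − 980932.20 + 0.3086×673.6 − 0.04193×2.23×673.6 = 44.00 mGal
Difference = 44.00 − (46.70) = -2.70 mGal

-2.7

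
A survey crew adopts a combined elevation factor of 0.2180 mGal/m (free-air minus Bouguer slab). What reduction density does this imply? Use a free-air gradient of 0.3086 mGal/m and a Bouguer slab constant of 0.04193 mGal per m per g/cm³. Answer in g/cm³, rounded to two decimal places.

0.2180 = 0.3086 − 0.04193 × ρ
ρ = (0.3086 − 0.2180) / 0.04193 = 2.16 g/cm³

2.16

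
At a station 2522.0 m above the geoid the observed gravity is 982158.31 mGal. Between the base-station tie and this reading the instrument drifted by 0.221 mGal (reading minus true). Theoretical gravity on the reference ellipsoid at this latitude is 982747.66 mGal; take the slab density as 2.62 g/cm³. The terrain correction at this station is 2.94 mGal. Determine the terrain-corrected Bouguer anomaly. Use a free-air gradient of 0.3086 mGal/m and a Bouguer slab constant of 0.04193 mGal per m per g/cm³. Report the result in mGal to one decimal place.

Drift-corrected reading = 982158.31 − (0.221) = 982158.089 mGal
Free-air correction = 0.3086 × 2522.0 = 778.29 mGal
Free-air anomaly = 982158.089 − 982747.66 + (778.29) = 188.719 mGal
Bouguer slab correction = 0.04193 × 2.62 × 2522.0 = 277.06 mGal
Simple Bouguer anomaly = 188.719 − (277.06) = -88.341 mGal
Complete Bouguer anomaly = -88.341 + 2.94 = -85.401 mGal

-85.4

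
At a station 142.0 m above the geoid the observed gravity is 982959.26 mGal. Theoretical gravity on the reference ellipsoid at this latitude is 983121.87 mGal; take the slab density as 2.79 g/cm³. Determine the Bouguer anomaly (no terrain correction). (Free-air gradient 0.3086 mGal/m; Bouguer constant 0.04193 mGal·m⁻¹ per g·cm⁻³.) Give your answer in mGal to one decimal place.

Free-air correction = 0.3086 × 142.0 = 43.82 mGal
Free-air anomaly = 982959.26 − 983121.87 + (43.82) = -118.79 mGal
Bouguer slab correction = 0.04193 × 2.79 × 142.0 = 16.61 mGal
Simple Bouguer anomaly = -118.79 − (16.61) = -135.40 mGal

-135.4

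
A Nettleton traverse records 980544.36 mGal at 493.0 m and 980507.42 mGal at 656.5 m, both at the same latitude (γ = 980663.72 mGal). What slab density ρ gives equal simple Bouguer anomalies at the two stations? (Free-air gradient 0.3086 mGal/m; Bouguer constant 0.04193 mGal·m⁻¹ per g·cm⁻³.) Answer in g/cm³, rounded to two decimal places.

1.97

Δg_obs = 980507.42 − 980544.36 = -36.94 mGal over Δh = 656.5 − 493.0 = 163.5 m
Equal Bouguer anomalies ⇒ Δg_obs + (0.3086 − 0.04193ρ)·Δh = 0
0.3086 − 0.04193ρ = −Δg_obs/Δh = 0.22593
ρ = (0.3086 − 0.22593) / 0.04193 = 1.97 g/cm³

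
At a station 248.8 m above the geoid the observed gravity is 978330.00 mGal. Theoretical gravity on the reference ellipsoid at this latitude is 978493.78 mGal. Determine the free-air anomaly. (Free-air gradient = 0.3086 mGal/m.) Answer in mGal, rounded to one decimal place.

-87.0

Free-air correction = 0.3086 × 248.8 = 76.78 mGal
Free-air anomaly = 978330.00 − 978493.78 + (76.78) = -87.00 mGal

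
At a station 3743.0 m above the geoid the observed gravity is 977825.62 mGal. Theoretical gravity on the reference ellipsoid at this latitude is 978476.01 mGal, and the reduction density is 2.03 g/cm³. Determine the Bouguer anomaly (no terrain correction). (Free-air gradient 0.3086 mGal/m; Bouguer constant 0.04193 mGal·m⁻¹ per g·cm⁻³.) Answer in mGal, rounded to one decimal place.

186.1

Free-air correction = 0.3086 × 3743.0 = 1155.09 mGal
Free-air anomaly = 977825.62 − 978476.01 + (1155.09) = 504.70 mGal
Bouguer slab correction = 0.04193 × 2.03 × 3743.0 = 318.60 mGal
Simple Bouguer anomaly = 504.70 − (318.60) = 186.10 mGal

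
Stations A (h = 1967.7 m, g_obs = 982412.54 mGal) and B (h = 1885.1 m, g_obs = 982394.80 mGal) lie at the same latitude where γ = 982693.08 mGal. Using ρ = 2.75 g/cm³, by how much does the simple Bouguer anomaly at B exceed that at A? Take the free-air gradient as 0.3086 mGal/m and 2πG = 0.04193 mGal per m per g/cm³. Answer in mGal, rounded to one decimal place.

-33.7

Δg_SB(A) = 982412.54 − 982693.08 + 0.3086×1967.7 − 0.04193×2.75×1967.7 = 99.80 mGal
Δg_SB(B) = 982394.80 − 982693.08 + 0.3086×1885.1 − 0.04193×2.75×1885.1 = 66.10 mGal
Difference = 66.10 − (99.80) = -33.70 mGal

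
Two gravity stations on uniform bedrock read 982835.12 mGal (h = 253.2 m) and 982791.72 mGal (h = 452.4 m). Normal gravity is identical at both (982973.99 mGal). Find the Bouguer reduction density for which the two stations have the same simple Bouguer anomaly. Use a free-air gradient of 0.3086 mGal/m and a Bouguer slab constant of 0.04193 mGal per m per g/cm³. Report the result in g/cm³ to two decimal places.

2.16

Δg_obs = 982791.72 − 982835.12 = -43.40 mGal over Δh = 452.4 − 253.2 = 199.2 m
Equal Bouguer anomalies ⇒ Δg_obs + (0.3086 − 0.04193ρ)·Δh = 0
0.3086 − 0.04193ρ = −Δg_obs/Δh = 0.21787
ρ = (0.3086 − 0.21787) / 0.04193 = 2.16 g/cm³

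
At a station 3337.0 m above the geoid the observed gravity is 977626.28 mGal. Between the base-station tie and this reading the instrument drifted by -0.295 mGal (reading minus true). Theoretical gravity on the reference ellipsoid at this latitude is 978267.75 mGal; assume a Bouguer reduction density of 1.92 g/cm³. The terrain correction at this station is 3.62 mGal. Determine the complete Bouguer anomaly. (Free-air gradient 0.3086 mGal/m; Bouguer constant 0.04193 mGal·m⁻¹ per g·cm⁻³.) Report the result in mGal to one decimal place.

123.6

Drift-corrected reading = 977626.28 − (-0.295) = 977626.575 mGal
Free-air correction = 0.3086 × 3337.0 = 1029.80 mGal
Free-air anomaly = 977626.575 − 978267.75 + (1029.80) = 388.625 mGal
Bouguer slab correction = 0.04193 × 1.92 × 3337.0 = 268.65 mGal
Simple Bouguer anomaly = 388.625 − (268.65) = 119.975 mGal
Complete Bouguer anomaly = 119.975 + 3.62 = 123.595 mGal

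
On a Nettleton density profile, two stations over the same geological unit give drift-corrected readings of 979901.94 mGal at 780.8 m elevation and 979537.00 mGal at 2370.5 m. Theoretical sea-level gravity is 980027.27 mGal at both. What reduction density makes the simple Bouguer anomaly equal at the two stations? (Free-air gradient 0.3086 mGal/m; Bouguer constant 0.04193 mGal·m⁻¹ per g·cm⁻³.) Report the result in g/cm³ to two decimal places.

Δg_obs = 979537.00 − 979901.94 = -364.94 mGal over Δh = 2370.5 − 780.8 = 1589.7 m
Equal Bouguer anomalies ⇒ Δg_obs + (0.3086 − 0.04193ρ)·Δh = 0
0.3086 − 0.04193ρ = −Δg_obs/Δh = 0.22957
ρ = (0.3086 − 0.22957) / 0.04193 = 1.88 g/cm³

1.88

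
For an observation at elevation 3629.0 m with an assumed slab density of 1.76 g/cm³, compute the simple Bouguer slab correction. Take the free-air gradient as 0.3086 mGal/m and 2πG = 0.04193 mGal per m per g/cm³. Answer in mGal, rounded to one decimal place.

267.8

Bouguer slab correction = 0.04193 × 1.76 × 3629.0 = 267.8 mGal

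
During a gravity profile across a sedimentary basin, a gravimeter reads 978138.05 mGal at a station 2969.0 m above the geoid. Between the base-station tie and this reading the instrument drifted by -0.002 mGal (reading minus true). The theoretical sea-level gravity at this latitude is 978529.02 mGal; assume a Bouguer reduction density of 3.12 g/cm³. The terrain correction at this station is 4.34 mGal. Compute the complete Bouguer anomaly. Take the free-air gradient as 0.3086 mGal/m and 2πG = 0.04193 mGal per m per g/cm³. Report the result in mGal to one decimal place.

Drift-corrected reading = 978138.05 − (-0.002) = 978138.052 mGal
Free-air correction = 0.3086 × 2969.0 = 916.23 mGal
Free-air anomaly = 978138.052 − 978529.02 + (916.23) = 525.262 mGal
Bouguer slab correction = 0.04193 × 3.12 × 2969.0 = 388.41 mGal
Simple Bouguer anomaly = 525.262 − (388.41) = 136.852 mGal
Complete Bouguer anomaly = 136.852 + 4.34 = 141.192 mGal

141.2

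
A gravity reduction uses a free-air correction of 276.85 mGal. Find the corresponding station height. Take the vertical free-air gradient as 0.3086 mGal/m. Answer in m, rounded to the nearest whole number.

h = 276.85 / 0.3086 = 897.12 m

897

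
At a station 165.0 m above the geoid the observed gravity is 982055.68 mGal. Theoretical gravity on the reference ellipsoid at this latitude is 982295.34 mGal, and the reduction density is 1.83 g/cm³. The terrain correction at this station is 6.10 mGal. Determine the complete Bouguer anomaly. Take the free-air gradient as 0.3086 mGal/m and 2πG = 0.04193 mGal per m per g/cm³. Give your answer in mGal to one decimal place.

Free-air correction = 0.3086 × 165.0 = 50.92 mGal
Free-air anomaly = 982055.68 − 982295.34 + (50.92) = -188.74 mGal
Bouguer slab correction = 0.04193 × 1.83 × 165.0 = 12.66 mGal
Simple Bouguer anomaly = -188.74 − (12.66) = -201.40 mGal
Complete Bouguer anomaly = -201.40 + 6.10 = -195.30 mGal

-195.3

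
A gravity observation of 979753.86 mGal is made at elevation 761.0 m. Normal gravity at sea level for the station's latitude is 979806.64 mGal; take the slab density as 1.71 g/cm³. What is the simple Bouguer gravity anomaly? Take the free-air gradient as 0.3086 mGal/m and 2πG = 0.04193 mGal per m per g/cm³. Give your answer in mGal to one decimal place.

127.5

Free-air correction = 0.3086 × 761.0 = 234.84 mGal
Free-air anomaly = 979753.86 − 979806.64 + (234.84) = 182.06 mGal
Bouguer slab correction = 0.04193 × 1.71 × 761.0 = 54.56 mGal
Simple Bouguer anomaly = 182.06 − (54.56) = 127.50 mGal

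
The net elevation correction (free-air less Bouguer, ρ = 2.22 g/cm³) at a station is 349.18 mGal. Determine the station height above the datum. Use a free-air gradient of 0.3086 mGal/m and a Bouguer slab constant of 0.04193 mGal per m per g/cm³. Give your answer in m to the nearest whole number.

Combined gradient = 0.3086 − 0.04193 × 2.22 = 0.2155154 mGal/m
h = 349.18 / 0.2155154 = 1620.21 m

1620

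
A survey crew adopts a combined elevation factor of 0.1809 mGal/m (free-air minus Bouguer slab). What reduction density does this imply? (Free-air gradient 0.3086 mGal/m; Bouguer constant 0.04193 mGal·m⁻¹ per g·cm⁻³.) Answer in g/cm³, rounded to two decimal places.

3.05

0.1809 = 0.3086 − 0.04193 × ρ
ρ = (0.3086 − 0.1809) / 0.04193 = 3.05 g/cm³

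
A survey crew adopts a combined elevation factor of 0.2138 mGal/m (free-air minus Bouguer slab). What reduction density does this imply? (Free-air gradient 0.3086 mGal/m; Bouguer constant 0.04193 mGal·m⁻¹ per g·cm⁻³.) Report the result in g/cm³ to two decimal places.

0.2138 = 0.3086 − 0.04193 × ρ
ρ = (0.3086 − 0.2138) / 0.04193 = 2.26 g/cm³

2.26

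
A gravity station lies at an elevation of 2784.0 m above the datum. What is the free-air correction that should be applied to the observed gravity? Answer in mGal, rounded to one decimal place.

Free-air correction = 0.3086 × 2784.0 = 859.1 mGal

859.1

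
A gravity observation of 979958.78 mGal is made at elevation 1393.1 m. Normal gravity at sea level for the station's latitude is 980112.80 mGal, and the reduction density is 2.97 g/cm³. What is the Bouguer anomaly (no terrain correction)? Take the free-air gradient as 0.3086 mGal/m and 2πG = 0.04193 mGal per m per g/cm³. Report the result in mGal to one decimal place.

Free-air correction = 0.3086 × 1393.1 = 429.91 mGal
Free-air anomaly = 979958.78 − 980112.80 + (429.91) = 275.89 mGal
Bouguer slab correction = 0.04193 × 2.97 × 1393.1 = 173.49 mGal
Simple Bouguer anomaly = 275.89 − (173.49) = 102.40 mGal

102.4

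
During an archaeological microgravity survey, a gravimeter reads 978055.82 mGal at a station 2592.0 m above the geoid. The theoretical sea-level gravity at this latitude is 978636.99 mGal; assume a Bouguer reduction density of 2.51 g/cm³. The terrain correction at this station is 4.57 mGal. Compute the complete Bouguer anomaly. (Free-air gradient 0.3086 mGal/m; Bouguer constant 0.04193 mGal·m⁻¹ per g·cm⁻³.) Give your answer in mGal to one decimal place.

Free-air correction = 0.3086 × 2592.0 = 799.89 mGal
Free-air anomaly = 978055.82 − 978636.99 + (799.89) = 218.72 mGal
Bouguer slab correction = 0.04193 × 2.51 × 2592.0 = 272.79 mGal
Simple Bouguer anomaly = 218.72 − (272.79) = -54.07 mGal
Complete Bouguer anomaly = -54.07 + 4.57 = -49.50 mGal

-49.5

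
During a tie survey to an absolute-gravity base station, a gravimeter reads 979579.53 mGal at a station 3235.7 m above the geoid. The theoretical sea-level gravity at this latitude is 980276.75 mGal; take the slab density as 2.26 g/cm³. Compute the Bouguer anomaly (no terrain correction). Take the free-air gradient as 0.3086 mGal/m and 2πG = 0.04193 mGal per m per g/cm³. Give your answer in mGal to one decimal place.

-5.3

Free-air correction = 0.3086 × 3235.7 = 998.54 mGal
Free-air anomaly = 979579.53 − 980276.75 + (998.54) = 301.32 mGal
Bouguer slab correction = 0.04193 × 2.26 × 3235.7 = 306.62 mGal
Simple Bouguer anomaly = 301.32 − (306.62) = -5.30 mGal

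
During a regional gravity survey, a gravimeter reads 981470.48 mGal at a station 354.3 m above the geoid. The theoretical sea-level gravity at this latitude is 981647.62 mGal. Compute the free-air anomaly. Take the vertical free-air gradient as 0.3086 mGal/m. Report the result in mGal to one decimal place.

-67.8

Free-air correction = 0.3086 × 354.3 = 109.34 mGal
Free-air anomaly = 981470.48 − 981647.62 + (109.34) = -67.80 mGal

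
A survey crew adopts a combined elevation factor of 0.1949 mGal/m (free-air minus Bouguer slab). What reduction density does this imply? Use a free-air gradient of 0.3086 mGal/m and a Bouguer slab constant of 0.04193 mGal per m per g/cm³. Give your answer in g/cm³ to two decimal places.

2.71

0.1949 = 0.3086 − 0.04193 × ρ
ρ = (0.3086 − 0.1949) / 0.04193 = 2.71 g/cm³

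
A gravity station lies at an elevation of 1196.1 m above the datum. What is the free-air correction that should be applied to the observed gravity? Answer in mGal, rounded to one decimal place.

369.1

Free-air correction = 0.3086 × 1196.1 = 369.1 mGal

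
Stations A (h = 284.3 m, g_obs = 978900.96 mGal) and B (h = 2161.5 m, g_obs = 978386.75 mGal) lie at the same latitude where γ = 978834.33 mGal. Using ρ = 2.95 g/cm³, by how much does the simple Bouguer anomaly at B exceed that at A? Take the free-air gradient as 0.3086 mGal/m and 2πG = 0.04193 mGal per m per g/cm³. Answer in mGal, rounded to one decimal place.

Δg_SB(A) = 978900.96 − 978834.33 + 0.3086×284.3 − 0.04193×2.95×284.3 = 119.20 mGal
Δg_SB(B) = 978386.75 − 978834.33 + 0.3086×2161.5 − 0.04193×2.95×2161.5 = -47.90 mGal
Difference = -47.90 − (119.20) = -167.10 mGal

-167.1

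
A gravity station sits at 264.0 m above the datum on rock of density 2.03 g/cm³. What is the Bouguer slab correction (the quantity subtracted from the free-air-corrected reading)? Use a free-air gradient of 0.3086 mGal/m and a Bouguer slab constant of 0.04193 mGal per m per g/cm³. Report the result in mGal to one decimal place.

Bouguer slab correction = 0.04193 × 2.03 × 264.0 = 22.5 mGal

22.5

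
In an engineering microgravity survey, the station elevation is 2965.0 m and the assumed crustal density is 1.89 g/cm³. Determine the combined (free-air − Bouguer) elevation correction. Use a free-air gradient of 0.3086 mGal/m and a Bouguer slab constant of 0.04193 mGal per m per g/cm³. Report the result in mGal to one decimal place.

680.0

Combined gradient = 0.3086 − 0.04193 × 1.89 = 0.2293523 mGal/m
Combined elevation correction = 0.2293523 × 2965.0 = 680.0 mGal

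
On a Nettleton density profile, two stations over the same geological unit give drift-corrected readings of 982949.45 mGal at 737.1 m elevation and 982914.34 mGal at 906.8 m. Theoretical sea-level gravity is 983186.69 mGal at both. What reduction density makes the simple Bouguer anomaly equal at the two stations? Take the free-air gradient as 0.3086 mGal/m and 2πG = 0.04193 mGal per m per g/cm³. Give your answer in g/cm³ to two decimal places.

Δg_obs = 982914.34 − 982949.45 = -35.11 mGal over Δh = 906.8 − 737.1 = 169.7 m
Equal Bouguer anomalies ⇒ Δg_obs + (0.3086 − 0.04193ρ)·Δh = 0
0.3086 − 0.04193ρ = −Δg_obs/Δh = 0.20689
ρ = (0.3086 − 0.20689) / 0.04193 = 2.43 g/cm³

2.43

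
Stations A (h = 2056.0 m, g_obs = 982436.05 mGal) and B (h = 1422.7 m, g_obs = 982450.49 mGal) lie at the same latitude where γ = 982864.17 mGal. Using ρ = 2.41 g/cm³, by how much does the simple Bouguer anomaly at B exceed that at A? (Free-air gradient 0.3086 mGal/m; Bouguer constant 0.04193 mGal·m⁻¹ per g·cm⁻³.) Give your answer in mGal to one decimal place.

Δg_SB(A) = 982436.05 − 982864.17 + 0.3086×2056.0 − 0.04193×2.41×2056.0 = -1.40 mGal
Δg_SB(B) = 982450.49 − 982864.17 + 0.3086×1422.7 − 0.04193×2.41×1422.7 = -118.40 mGal
Difference = -118.40 − (-1.40) = -117.00 mGal

-117.0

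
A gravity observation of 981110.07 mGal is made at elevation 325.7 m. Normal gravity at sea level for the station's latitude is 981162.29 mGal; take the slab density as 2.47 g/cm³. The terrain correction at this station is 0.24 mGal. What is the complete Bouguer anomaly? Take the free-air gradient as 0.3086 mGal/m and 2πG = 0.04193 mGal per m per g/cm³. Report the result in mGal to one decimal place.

Free-air correction = 0.3086 × 325.7 = 100.51 mGal
Free-air anomaly = 981110.07 − 981162.29 + (100.51) = 48.29 mGal
Bouguer slab correction = 0.04193 × 2.47 × 325.7 = 33.73 mGal
Simple Bouguer anomaly = 48.29 − (33.73) = 14.56 mGal
Complete Bouguer anomaly = 14.56 + 0.24 = 14.80 mGal

14.8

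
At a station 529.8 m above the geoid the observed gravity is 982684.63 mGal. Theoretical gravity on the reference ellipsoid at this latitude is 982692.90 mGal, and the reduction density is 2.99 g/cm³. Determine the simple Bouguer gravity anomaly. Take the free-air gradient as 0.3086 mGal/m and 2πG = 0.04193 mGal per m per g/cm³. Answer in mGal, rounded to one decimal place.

88.8

Free-air correction = 0.3086 × 529.8 = 163.50 mGal
Free-air anomaly = 982684.63 − 982692.90 + (163.50) = 155.23 mGal
Bouguer slab correction = 0.04193 × 2.99 × 529.8 = 66.42 mGal
Simple Bouguer anomaly = 155.23 − (66.42) = 88.81 mGal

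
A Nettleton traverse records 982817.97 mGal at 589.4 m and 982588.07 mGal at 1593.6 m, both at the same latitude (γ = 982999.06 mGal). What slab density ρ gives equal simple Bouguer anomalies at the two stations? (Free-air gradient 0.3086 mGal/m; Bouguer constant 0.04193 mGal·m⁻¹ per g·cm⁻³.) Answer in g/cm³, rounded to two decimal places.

Δg_obs = 982588.07 − 982817.97 = -229.90 mGal over Δh = 1593.6 − 589.4 = 1004.2 m
Equal Bouguer anomalies ⇒ Δg_obs + (0.3086 − 0.04193ρ)·Δh = 0
0.3086 − 0.04193ρ = −Δg_obs/Δh = 0.22894
ρ = (0.3086 − 0.22894) / 0.04193 = 1.90 g/cm³

1.90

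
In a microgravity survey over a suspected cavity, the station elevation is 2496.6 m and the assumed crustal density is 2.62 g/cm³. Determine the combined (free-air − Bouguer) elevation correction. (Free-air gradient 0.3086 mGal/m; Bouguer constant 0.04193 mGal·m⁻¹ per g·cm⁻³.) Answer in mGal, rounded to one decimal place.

496.2

Combined gradient = 0.3086 − 0.04193 × 2.62 = 0.1987434 mGal/m
Combined elevation correction = 0.1987434 × 2496.6 = 496.2 mGal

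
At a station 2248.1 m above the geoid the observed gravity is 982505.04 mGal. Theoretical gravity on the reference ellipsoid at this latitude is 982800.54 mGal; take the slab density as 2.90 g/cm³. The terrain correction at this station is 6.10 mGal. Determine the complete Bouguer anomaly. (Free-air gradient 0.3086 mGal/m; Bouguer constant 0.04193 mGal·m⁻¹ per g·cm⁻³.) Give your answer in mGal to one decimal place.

Free-air correction = 0.3086 × 2248.1 = 693.76 mGal
Free-air anomaly = 982505.04 − 982800.54 + (693.76) = 398.26 mGal
Bouguer slab correction = 0.04193 × 2.90 × 2248.1 = 273.36 mGal
Simple Bouguer anomaly = 398.26 − (273.36) = 124.90 mGal
Complete Bouguer anomaly = 124.90 + 6.10 = 131.00 mGal

131.0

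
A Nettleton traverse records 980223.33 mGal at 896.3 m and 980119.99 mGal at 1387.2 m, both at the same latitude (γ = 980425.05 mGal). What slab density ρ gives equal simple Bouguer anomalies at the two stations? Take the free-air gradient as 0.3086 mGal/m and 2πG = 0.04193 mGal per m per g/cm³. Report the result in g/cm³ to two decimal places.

Δg_obs = 980119.99 − 980223.33 = -103.34 mGal over Δh = 1387.2 − 896.3 = 490.9 m
Equal Bouguer anomalies ⇒ Δg_obs + (0.3086 − 0.04193ρ)·Δh = 0
0.3086 − 0.04193ρ = −Δg_obs/Δh = 0.21051
ρ = (0.3086 − 0.21051) / 0.04193 = 2.34 g/cm³

2.34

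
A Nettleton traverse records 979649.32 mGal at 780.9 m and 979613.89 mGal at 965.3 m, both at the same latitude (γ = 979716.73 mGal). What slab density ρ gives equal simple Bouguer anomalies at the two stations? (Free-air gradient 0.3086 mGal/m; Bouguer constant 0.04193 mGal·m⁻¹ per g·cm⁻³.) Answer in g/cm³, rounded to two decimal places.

2.78

Δg_obs = 979613.89 − 979649.32 = -35.43 mGal over Δh = 965.3 − 780.9 = 184.4 m
Equal Bouguer anomalies ⇒ Δg_obs + (0.3086 − 0.04193ρ)·Δh = 0
0.3086 − 0.04193ρ = −Δg_obs/Δh = 0.19214
ρ = (0.3086 − 0.19214) / 0.04193 = 2.78 g/cm³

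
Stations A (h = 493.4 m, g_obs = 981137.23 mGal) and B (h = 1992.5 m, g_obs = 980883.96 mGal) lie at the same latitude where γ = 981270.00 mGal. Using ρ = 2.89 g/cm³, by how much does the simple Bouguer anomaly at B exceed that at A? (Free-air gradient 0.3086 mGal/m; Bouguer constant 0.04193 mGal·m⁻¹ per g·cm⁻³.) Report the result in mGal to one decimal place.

Δg_SB(A) = 981137.23 − 981270.00 + 0.3086×493.4 − 0.04193×2.89×493.4 = -40.30 mGal
Δg_SB(B) = 980883.96 − 981270.00 + 0.3086×1992.5 − 0.04193×2.89×1992.5 = -12.60 mGal
Difference = -12.60 − (-40.30) = 27.70 mGal

27.7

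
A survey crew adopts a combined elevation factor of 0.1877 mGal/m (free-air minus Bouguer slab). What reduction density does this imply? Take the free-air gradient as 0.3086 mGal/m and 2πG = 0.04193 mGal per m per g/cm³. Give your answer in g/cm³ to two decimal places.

2.88

0.1877 = 0.3086 − 0.04193 × ρ
ρ = (0.3086 − 0.1877) / 0.04193 = 2.88 g/cm³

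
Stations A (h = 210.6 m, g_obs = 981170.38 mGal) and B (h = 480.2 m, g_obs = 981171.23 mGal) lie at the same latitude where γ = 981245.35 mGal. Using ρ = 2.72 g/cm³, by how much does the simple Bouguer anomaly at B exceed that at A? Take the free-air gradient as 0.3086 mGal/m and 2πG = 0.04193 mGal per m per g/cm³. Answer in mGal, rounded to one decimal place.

53.3

Δg_SB(A) = 981170.38 − 981245.35 + 0.3086×210.6 − 0.04193×2.72×210.6 = -34.00 mGal
Δg_SB(B) = 981171.23 − 981245.35 + 0.3086×480.2 − 0.04193×2.72×480.2 = 19.30 mGal
Difference = 19.30 − (-34.00) = 53.30 mGal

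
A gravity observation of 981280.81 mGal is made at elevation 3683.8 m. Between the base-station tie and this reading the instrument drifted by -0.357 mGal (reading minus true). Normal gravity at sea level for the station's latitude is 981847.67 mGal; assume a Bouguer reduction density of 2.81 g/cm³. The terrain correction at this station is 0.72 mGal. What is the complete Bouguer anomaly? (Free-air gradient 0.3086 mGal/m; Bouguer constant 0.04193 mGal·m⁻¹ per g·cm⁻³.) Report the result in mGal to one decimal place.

137.0

Drift-corrected reading = 981280.81 − (-0.357) = 981281.167 mGal
Free-air correction = 0.3086 × 3683.8 = 1136.82 mGal
Free-air anomaly = 981281.167 − 981847.67 + (1136.82) = 570.317 mGal
Bouguer slab correction = 0.04193 × 2.81 × 3683.8 = 434.04 mGal
Simple Bouguer anomaly = 570.317 − (434.04) = 136.277 mGal
Complete Bouguer anomaly = 136.277 + 0.72 = 136.997 mGal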